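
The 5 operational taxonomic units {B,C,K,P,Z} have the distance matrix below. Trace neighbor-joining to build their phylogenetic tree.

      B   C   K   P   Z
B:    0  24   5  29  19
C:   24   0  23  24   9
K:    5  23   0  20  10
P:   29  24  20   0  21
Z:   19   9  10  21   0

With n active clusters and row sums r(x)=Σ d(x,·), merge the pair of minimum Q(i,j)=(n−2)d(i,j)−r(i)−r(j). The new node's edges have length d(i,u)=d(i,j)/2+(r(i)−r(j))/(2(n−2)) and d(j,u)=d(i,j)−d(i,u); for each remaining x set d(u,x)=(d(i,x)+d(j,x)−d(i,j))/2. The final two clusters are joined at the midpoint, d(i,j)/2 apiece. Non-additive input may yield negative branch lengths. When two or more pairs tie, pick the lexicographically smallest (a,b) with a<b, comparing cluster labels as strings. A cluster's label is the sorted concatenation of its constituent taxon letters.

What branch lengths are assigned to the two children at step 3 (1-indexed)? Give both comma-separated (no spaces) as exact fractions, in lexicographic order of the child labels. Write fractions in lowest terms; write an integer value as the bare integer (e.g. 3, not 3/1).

1. join B+K (d=5, Q=-120) ⇒ BK; edges |B|=17/3, |K|=-2/3
  updated: d(BK,C)=21, d(BK,P)=22, d(BK,Z)=12
2. join BK+P (d=22, Q=-78) ⇒ BKP; edges |BK|=8, |P|=14
  updated: d(BKP,C)=23/2, d(BKP,Z)=11/2
3. join BKP+C (d=23/2, Q=-26) ⇒ BCKP; edges |BKP|=4, |C|=15/2
  updated: d(BCKP,Z)=3/2
4. join BCKP+Z (d=3/2) ⇒ BCKPZ; edges |BCKP|=3/4, |Z|=3/4
final tree: ((((B:17/3,K:-2/3):8,P:14):4,C:15/2):3/4,Z:3/4)
total length: 40

4,15/2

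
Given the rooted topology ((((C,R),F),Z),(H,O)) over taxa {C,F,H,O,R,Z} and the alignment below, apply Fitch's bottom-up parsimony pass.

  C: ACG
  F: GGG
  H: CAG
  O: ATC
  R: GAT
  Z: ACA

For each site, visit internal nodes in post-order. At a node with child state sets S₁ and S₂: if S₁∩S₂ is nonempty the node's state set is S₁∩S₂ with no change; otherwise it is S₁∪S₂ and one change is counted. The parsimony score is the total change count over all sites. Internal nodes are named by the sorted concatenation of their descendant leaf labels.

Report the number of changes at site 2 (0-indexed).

[col 0] CR: children C:{A}, R:{G} ∪→ {A,G}; cost 1
[col 0] CFR: children CR:{A,G}, F:{G} ∩→ {G}; cost 0
[col 0] CFRZ: children CFR:{G}, Z:{A} ∪→ {A,G}; cost 1
[col 0] HO: children H:{C}, O:{A} ∪→ {A,C}; cost 1
[col 0] CFHORZ: children CFRZ:{A,G}, HO:{A,C} ∩→ {A}; cost 0
[col 1] CR: children C:{C}, R:{A} ∪→ {A,C}; cost 1
[col 1] CFR: children CR:{A,C}, F:{G} ∪→ {A,C,G}; cost 1
[col 1] CFRZ: children CFR:{A,C,G}, Z:{C} ∩→ {C}; cost 0
[col 1] HO: children H:{A}, O:{T} ∪→ {A,T}; cost 1
[col 1] CFHORZ: children CFRZ:{C}, HO:{A,T} ∪→ {A,C,T}; cost 1
[col 2] CR: children C:{G}, R:{T} ∪→ {G,T}; cost 1
[col 2] CFR: children CR:{G,T}, F:{G} ∩→ {G}; cost 0
[col 2] CFRZ: children CFR:{G}, Z:{A} ∪→ {A,G}; cost 1
[col 2] HO: children H:{G}, O:{C} ∪→ {C,G}; cost 1
[col 2] CFHORZ: children CFRZ:{A,G}, HO:{C,G} ∩→ {G}; cost 0
per-site changes: [3, 4, 3]; total = 10

3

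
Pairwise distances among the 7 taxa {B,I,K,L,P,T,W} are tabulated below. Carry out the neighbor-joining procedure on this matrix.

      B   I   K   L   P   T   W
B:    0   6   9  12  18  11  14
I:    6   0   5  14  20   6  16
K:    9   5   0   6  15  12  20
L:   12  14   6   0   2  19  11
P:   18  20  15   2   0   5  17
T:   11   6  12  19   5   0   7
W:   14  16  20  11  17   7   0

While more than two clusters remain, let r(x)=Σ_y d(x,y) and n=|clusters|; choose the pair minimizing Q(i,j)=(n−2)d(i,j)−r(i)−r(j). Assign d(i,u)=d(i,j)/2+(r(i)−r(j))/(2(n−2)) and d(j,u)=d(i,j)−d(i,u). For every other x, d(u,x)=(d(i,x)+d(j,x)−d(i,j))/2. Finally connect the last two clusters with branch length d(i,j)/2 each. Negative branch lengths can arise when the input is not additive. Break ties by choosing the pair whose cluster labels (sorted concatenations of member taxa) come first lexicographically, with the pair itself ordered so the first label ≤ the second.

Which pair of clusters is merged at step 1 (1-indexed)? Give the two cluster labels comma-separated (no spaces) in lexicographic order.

L,P

iteration 1: select L,P (d=2, Q=-131); attach at lengths (-3/10, 23/10); label the merged cluster LP
  updated: d(B,LP)=14, d(I,LP)=16, d(K,LP)=19/2, d(LP,T)=11, d(LP,W)=13
iteration 2: select T,W (d=7, Q=-89); attach at lengths (5/8, 51/8); label the merged cluster TW
  updated: d(B,TW)=9, d(I,TW)=15/2, d(K,TW)=25/2, d(LP,TW)=17/2
iteration 3: select LP,TW (d=17/2, Q=-60); attach at lengths (6, 5/2); label the merged cluster LPTW
  updated: d(B,LPTW)=29/4, d(I,LPTW)=15/2, d(K,LPTW)=27/4
iteration 4: select B,LPTW (d=29/4, Q=-117/4); attach at lengths (61/16, 55/16); label the merged cluster BLPTW
  updated: d(BLPTW,I)=25/8, d(BLPTW,K)=17/4
iteration 5: select BLPTW,I (d=25/8, Q=-99/8); attach at lengths (19/16, 31/16); label the merged cluster BILPTW
  updated: d(BILPTW,K)=49/16
iteration 6: select BILPTW,K (d=49/16); attach at lengths (49/32, 49/32); label the merged cluster BIKLPTW
final tree: (((B:61/16,((L:-3/10,P:23/10):6,(T:5/8,W:51/8):5/2):55/16):19/16,I:31/16):49/32,K:49/32)
total length: 495/16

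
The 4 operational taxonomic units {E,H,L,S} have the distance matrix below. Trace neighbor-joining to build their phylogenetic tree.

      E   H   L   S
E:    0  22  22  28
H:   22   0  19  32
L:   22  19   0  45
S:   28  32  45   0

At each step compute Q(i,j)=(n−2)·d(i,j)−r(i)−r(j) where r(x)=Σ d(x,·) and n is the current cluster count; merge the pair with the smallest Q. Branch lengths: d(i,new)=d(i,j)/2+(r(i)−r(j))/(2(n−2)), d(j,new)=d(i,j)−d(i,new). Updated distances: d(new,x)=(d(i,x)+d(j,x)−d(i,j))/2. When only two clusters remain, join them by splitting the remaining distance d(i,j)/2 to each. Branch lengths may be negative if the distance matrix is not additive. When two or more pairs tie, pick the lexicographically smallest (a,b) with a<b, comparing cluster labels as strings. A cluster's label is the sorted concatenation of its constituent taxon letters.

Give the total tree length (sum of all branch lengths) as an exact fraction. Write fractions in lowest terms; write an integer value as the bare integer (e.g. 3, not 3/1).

iteration 1: select E,S (d=28, Q=-121); attach at lengths (23/4, 89/4); label the merged cluster ES
  updated: d(ES,H)=13, d(ES,L)=39/2
iteration 2: select ES,H (d=13, Q=-103/2); attach at lengths (27/4, 25/4); label the merged cluster EHS
  updated: d(EHS,L)=51/4
iteration 3: select EHS,L (d=51/4); attach at lengths (51/8, 51/8); label the merged cluster EHLS
final tree: (((E:23/4,S:89/4):27/4,H:25/4):51/8,L:51/8)
total length: 215/4

215/4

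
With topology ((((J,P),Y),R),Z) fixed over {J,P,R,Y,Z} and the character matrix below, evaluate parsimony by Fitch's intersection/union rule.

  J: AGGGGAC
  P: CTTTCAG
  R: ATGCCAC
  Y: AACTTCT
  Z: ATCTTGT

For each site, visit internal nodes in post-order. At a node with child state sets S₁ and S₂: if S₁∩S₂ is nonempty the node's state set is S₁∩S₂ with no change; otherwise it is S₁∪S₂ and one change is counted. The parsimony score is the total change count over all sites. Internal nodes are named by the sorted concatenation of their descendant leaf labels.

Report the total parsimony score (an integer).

16

JP@0: {A} ∪ {C} = {A,C} (union, +1)
JPY@0: {A,C} ∩ {A} = {A} (intersection, +0)
JPRY@0: {A} ∩ {A} = {A} (intersection, +0)
JPRYZ@0: {A} ∩ {A} = {A} (intersection, +0)
JP@1: {G} ∪ {T} = {G,T} (union, +1)
JPY@1: {G,T} ∪ {A} = {A,G,T} (union, +1)
JPRY@1: {A,G,T} ∩ {T} = {T} (intersection, +0)
JPRYZ@1: {T} ∩ {T} = {T} (intersection, +0)
JP@2: {G} ∪ {T} = {G,T} (union, +1)
JPY@2: {G,T} ∪ {C} = {C,G,T} (union, +1)
JPRY@2: {C,G,T} ∩ {G} = {G} (intersection, +0)
JPRYZ@2: {G} ∪ {C} = {C,G} (union, +1)
JP@3: {G} ∪ {T} = {G,T} (union, +1)
JPY@3: {G,T} ∩ {T} = {T} (intersection, +0)
JPRY@3: {T} ∪ {C} = {C,T} (union, +1)
JPRYZ@3: {C,T} ∩ {T} = {T} (intersection, +0)
JP@4: {G} ∪ {C} = {C,G} (union, +1)
JPY@4: {C,G} ∪ {T} = {C,G,T} (union, +1)
JPRY@4: {C,G,T} ∩ {C} = {C} (intersection, +0)
JPRYZ@4: {C} ∪ {T} = {C,T} (union, +1)
JP@5: {A} ∩ {A} = {A} (intersection, +0)
JPY@5: {A} ∪ {C} = {A,C} (union, +1)
JPRY@5: {A,C} ∩ {A} = {A} (intersection, +0)
JPRYZ@5: {A} ∪ {G} = {A,G} (union, +1)
JP@6: {C} ∪ {G} = {C,G} (union, +1)
JPY@6: {C,G} ∪ {T} = {C,G,T} (union, +1)
JPRY@6: {C,G,T} ∩ {C} = {C} (intersection, +0)
JPRYZ@6: {C} ∪ {T} = {C,T} (union, +1)
per-site changes: [1, 2, 3, 2, 3, 2, 3]; total = 16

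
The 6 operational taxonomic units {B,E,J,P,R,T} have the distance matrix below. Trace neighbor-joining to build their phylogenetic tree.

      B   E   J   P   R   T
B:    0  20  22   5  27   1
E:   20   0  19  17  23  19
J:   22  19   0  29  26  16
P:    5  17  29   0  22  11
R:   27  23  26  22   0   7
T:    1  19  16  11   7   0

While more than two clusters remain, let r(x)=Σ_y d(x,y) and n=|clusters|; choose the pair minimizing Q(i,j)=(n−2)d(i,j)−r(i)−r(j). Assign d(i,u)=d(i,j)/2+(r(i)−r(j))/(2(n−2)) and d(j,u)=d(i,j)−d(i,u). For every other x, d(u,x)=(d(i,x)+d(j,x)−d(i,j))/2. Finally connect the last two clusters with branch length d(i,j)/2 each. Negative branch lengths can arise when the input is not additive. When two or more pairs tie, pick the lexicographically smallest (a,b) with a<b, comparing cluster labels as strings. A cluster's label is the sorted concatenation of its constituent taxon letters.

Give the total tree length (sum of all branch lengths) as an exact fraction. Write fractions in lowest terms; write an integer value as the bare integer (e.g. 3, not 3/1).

357/8

1. join B+P (d=5, Q=-139) ⇒ BP; edges |B|=11/8, |P|=29/8
  updated: d(BP,E)=16, d(BP,J)=23, d(BP,R)=22, d(BP,T)=7/2
2. join E+J (d=19, Q=-104) ⇒ EJ; edges |E|=25/3, |J|=32/3
  updated: d(BP,EJ)=10, d(EJ,R)=15, d(EJ,T)=8
3. join BP+EJ (d=10, Q=-97/2) ⇒ BEJP; edges |BP|=45/8, |EJ|=35/8
  updated: d(BEJP,R)=27/2, d(BEJP,T)=3/4
4. join BEJP+R (d=27/2, Q=-85/4) ⇒ BEJPR; edges |BEJP|=29/8, |R|=79/8
  updated: d(BEJPR,T)=-23/8
5. join BEJPR+T (d=-23/8) ⇒ BEJPRT; edges |BEJPR|=-23/16, |T|=-23/16
final tree: ((((B:11/8,P:29/8):45/8,(E:25/3,J:32/3):35/8):29/8,R:79/8):-23/16,T:-23/16)
total length: 357/8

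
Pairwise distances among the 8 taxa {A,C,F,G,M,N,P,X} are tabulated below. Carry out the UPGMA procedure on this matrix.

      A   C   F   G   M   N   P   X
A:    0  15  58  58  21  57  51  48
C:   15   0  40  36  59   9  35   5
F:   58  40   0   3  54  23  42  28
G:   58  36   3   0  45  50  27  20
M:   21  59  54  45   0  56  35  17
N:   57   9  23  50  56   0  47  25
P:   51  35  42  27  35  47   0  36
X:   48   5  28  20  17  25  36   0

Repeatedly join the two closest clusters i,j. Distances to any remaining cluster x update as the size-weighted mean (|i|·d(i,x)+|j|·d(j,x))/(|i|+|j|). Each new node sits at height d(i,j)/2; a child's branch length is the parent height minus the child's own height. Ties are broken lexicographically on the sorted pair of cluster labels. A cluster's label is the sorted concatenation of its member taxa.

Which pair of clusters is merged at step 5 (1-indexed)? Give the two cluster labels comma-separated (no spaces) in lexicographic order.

CNX,FG

step 1: merge (F,G) at d=3; branch lengths F→3/2, G→3/2; new cluster FG
  updated: d(A,FG)=58, d(C,FG)=38, d(FG,M)=99/2, d(FG,N)=73/2, d(FG,P)=69/2, d(FG,X)=24
step 2: merge (C,X) at d=5; branch lengths C→5/2, X→5/2; new cluster CX
  updated: d(A,CX)=63/2, d(CX,FG)=31, d(CX,M)=38, d(CX,N)=17, d(CX,P)=71/2
step 3: merge (CX,N) at d=17; branch lengths CX→6, N→17/2; new cluster CNX
  updated: d(A,CNX)=40, d(CNX,FG)=197/6, d(CNX,M)=44, d(CNX,P)=118/3
step 4: merge (A,M) at d=21; branch lengths A→21/2, M→21/2; new cluster AM
  updated: d(AM,CNX)=42, d(AM,FG)=215/4, d(AM,P)=43
step 5: merge (CNX,FG) at d=197/6; branch lengths CNX→95/12, FG→179/12; new cluster CFGNX
  updated: d(AM,CFGNX)=467/10, d(CFGNX,P)=187/5
step 6: merge (CFGNX,P) at d=187/5; branch lengths CFGNX→137/60, P→187/10; new cluster CFGNPX
  updated: d(AM,CFGNPX)=553/12
step 7: merge (AM,CFGNPX) at d=553/12; branch lengths AM→301/24, CFGNPX→521/120; new cluster ACFGMNPX
final tree: ((A:21/2,M:21/2):301/24,((((C:5/2,X:5/2):6,N:17/2):95/12,(F:3/2,G:3/2):179/12):137/60,P:187/10):521/120)
total length: 521/5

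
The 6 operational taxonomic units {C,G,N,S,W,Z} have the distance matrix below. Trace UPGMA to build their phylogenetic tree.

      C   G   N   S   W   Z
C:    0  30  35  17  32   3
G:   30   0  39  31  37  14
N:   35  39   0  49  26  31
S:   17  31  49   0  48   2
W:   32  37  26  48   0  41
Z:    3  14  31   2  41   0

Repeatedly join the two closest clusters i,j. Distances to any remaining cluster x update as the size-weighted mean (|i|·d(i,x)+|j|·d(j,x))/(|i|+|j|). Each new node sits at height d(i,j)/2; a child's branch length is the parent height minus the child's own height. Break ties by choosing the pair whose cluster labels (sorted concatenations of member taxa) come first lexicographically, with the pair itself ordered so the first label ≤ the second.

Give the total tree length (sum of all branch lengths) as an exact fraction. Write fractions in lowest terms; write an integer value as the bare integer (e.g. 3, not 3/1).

141/2

iteration 1: select S,Z (d=2); attach at lengths (1, 1); label the merged cluster SZ
  updated: d(C,SZ)=10, d(G,SZ)=45/2, d(N,SZ)=40, d(SZ,W)=89/2
iteration 2: select C,SZ (d=10); attach at lengths (5, 4); label the merged cluster CSZ
  updated: d(CSZ,G)=25, d(CSZ,N)=115/3, d(CSZ,W)=121/3
iteration 3: select CSZ,G (d=25); attach at lengths (15/2, 25/2); label the merged cluster CGSZ
  updated: d(CGSZ,N)=77/2, d(CGSZ,W)=79/2
iteration 4: select N,W (d=26); attach at lengths (13, 13); label the merged cluster NW
  updated: d(CGSZ,NW)=39
iteration 5: select CGSZ,NW (d=39); attach at lengths (7, 13/2); label the merged cluster CGNSWZ
final tree: (((C:5,(S:1,Z:1):4):15/2,G:25/2):7,(N:13,W:13):13/2)
total length: 141/2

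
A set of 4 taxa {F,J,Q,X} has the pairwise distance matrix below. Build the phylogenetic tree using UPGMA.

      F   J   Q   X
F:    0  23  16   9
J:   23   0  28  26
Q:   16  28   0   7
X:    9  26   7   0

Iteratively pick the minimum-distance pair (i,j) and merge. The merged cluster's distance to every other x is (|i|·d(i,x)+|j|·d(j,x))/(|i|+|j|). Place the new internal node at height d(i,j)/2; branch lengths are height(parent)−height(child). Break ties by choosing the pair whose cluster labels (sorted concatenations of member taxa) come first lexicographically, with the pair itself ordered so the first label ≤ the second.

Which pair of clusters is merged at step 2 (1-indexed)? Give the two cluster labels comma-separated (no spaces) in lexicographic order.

1. join Q+X (d=7) ⇒ QX; edges |Q|=7/2, |X|=7/2
  updated: d(F,QX)=25/2, d(J,QX)=27
2. join F+QX (d=25/2) ⇒ FQX; edges |F|=25/4, |QX|=11/4
  updated: d(FQX,J)=77/3
3. join FQX+J (d=77/3) ⇒ FJQX; edges |FQX|=79/12, |J|=77/6
final tree: ((F:25/4,(Q:7/2,X:7/2):11/4):79/12,J:77/6)
total length: 425/12

F,QX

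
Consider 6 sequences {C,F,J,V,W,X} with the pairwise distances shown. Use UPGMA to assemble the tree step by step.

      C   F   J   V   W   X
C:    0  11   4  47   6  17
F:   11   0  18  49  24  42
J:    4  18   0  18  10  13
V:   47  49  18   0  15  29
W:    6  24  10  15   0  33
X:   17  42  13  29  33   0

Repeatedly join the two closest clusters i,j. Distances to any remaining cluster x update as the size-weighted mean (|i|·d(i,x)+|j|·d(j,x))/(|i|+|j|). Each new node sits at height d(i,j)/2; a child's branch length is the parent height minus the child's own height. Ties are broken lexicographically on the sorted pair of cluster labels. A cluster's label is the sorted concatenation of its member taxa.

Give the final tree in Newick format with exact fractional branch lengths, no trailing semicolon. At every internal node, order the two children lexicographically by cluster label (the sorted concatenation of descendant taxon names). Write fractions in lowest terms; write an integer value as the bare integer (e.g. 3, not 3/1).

(((((C:2,J:2):2,W:4):29/6,F:53/6):103/24,X:105/8):107/40,V:79/5)

step 1: merge (C,J) at d=4; branch lengths C→2, J→2; new cluster CJ
  updated: d(CJ,F)=29/2, d(CJ,V)=65/2, d(CJ,W)=8, d(CJ,X)=15
step 2: merge (CJ,W) at d=8; branch lengths CJ→2, W→4; new cluster CJW
  updated: d(CJW,F)=53/3, d(CJW,V)=80/3, d(CJW,X)=21
step 3: merge (CJW,F) at d=53/3; branch lengths CJW→29/6, F→53/6; new cluster CFJW
  updated: d(CFJW,V)=129/4, d(CFJW,X)=105/4
step 4: merge (CFJW,X) at d=105/4; branch lengths CFJW→103/24, X→105/8; new cluster CFJWX
  updated: d(CFJWX,V)=158/5
step 5: merge (CFJWX,V) at d=158/5; branch lengths CFJWX→107/40, V→79/5; new cluster CFJVWX
final tree: (((((C:2,J:2):2,W:4):29/6,F:53/6):103/24,X:105/8):107/40,V:79/5)
total length: 7147/120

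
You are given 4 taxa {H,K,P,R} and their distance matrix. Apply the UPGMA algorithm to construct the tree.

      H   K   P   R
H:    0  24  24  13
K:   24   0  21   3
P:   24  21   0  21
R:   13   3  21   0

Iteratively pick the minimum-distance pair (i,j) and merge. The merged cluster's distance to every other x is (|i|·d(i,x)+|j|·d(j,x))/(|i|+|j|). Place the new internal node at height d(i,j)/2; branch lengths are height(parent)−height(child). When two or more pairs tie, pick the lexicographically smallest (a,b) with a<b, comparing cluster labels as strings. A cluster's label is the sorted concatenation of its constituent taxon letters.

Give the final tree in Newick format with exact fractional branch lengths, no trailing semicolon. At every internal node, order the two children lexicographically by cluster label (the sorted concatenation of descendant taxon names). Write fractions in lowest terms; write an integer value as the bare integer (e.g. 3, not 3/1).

((H:37/4,(K:3/2,R:3/2):31/4):7/4,P:11)

iteration 1: select K,R (d=3); attach at lengths (3/2, 3/2); label the merged cluster KR
  updated: d(H,KR)=37/2, d(KR,P)=21
iteration 2: select H,KR (d=37/2); attach at lengths (37/4, 31/4); label the merged cluster HKR
  updated: d(HKR,P)=22
iteration 3: select HKR,P (d=22); attach at lengths (7/4, 11); label the merged cluster HKPR
final tree: ((H:37/4,(K:3/2,R:3/2):31/4):7/4,P:11)
total length: 131/4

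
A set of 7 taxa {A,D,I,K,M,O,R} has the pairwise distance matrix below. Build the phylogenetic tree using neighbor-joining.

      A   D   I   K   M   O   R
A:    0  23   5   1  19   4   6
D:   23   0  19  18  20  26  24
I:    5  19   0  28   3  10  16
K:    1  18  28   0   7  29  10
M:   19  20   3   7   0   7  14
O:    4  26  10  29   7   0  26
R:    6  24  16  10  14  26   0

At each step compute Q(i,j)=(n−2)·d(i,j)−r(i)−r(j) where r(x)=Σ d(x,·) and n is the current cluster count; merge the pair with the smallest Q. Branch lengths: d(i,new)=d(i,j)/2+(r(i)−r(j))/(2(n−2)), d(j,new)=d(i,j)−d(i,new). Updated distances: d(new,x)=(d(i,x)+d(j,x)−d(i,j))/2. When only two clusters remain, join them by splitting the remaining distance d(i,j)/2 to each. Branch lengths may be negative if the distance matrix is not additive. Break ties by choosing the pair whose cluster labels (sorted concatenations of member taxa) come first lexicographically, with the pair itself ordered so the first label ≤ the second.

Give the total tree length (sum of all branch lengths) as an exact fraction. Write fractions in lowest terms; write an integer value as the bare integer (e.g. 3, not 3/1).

1321/32

step 1: merge (A,K) at d=1, Q=-146; branch lengths A→-3, K→4; new cluster AK
  updated: d(AK,D)=20, d(AK,I)=16, d(AK,M)=25/2, d(AK,O)=16, d(AK,R)=15/2
step 2: merge (AK,R) at d=15/2, Q=-259/2; branch lengths AK→29/16, R→91/16; new cluster AKR
  updated: d(AKR,D)=73/4, d(AKR,I)=49/4, d(AKR,M)=19/2, d(AKR,O)=69/4
step 3: merge (AKR,D) at d=73/4, Q=-343/4; branch lengths AKR→115/24, D→323/24; new cluster ADKR
  updated: d(ADKR,I)=13/2, d(ADKR,M)=45/8, d(ADKR,O)=25/2
step 4: merge (ADKR,I) at d=13/2, Q=-249/8; branch lengths ADKR→145/32, I→63/32; new cluster ADIKR
  updated: d(ADIKR,M)=17/16, d(ADIKR,O)=8
step 5: merge (ADIKR,M) at d=17/16, Q=-257/16; branch lengths ADIKR→33/32, M→1/32; new cluster ADIKMR
  updated: d(ADIKMR,O)=223/32
step 6: merge (ADIKMR,O) at d=223/32; branch lengths ADIKMR→223/64, O→223/64; new cluster ADIKMOR
final tree: ((((((A:-3,K:4):29/16,R:91/16):115/24,D:323/24):145/32,I:63/32):33/32,M:1/32):223/64,O:223/64)
total length: 1321/32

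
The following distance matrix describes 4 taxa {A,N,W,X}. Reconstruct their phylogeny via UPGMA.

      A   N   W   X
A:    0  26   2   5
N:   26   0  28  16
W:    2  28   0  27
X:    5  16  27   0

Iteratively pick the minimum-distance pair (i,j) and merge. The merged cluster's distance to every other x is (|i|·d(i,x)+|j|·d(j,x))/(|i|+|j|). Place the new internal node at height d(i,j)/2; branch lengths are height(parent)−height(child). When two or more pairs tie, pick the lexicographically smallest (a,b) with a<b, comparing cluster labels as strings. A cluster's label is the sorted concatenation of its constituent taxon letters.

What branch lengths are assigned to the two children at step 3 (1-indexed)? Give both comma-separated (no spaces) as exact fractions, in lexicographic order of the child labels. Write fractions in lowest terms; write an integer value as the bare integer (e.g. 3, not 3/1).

iteration 1: select A,W (d=2); attach at lengths (1, 1); label the merged cluster AW
  updated: d(AW,N)=27, d(AW,X)=16
iteration 2: select AW,X (d=16); attach at lengths (7, 8); label the merged cluster AWX
  updated: d(AWX,N)=70/3
iteration 3: select AWX,N (d=70/3); attach at lengths (11/3, 35/3); label the merged cluster ANWX
final tree: (((A:1,W:1):7,X:8):11/3,N:35/3)
total length: 97/3

11/3,35/3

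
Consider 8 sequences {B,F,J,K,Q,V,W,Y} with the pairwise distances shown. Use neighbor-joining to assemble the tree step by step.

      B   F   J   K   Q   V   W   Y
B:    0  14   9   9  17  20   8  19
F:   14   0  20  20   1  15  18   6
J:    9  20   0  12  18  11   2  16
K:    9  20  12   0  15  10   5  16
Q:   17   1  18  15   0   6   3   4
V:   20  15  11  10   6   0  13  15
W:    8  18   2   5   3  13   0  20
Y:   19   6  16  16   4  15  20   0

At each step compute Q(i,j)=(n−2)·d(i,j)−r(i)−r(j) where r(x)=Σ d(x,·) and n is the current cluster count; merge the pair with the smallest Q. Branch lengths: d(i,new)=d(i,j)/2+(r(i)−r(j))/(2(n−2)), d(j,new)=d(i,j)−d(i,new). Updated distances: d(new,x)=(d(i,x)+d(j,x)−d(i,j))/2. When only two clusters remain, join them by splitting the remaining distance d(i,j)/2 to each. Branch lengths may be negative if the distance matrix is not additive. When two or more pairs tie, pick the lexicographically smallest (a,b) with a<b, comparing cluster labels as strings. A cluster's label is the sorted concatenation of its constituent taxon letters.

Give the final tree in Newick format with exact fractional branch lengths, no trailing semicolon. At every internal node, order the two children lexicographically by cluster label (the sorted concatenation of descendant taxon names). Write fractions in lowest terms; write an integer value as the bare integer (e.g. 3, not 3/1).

step 1: merge (F,Y) at d=6, Q=-154; branch lengths F→17/6, Y→19/6; new cluster FY
  updated: d(B,FY)=27/2, d(FY,J)=15, d(FY,K)=15, d(FY,Q)=-1/2, d(FY,V)=12, d(FY,W)=16
step 2: merge (FY,Q) at d=-1/2, Q=-132; branch lengths FY→1, Q→-3/2; new cluster FQY
  updated: d(B,FQY)=31/2, d(FQY,J)=67/4, d(FQY,K)=61/4, d(FQY,V)=37/4, d(FQY,W)=39/4
step 3: merge (FQY,V) at d=37/4, Q=-371/4; branch lengths FQY→161/32, V→135/32; new cluster FQVY
  updated: d(B,FQVY)=105/8, d(FQVY,J)=37/4, d(FQVY,K)=8, d(FQVY,W)=27/4
step 4: merge (J,W) at d=2, Q=-48; branch lengths J→11/4, W→-3/4; new cluster JW
  updated: d(B,JW)=15/2, d(FQVY,JW)=7, d(JW,K)=15/2
step 5: merge (B,JW) at d=15/2, Q=-293/8; branch lengths B→181/32, JW→59/32; new cluster BJW
  updated: d(BJW,FQVY)=101/16, d(BJW,K)=9/2
step 6: merge (BJW,FQVY) at d=101/16, Q=-301/16; branch lengths BJW→45/32, FQVY→157/32; new cluster BFJQVWY
  updated: d(BFJQVWY,K)=99/32
step 7: merge (BFJQVWY,K) at d=99/32; branch lengths BFJQVWY→99/64, K→99/64; new cluster BFJKQVWY
final tree: (((B:181/32,(J:11/4,W:-3/4):59/32):45/32,(((F:17/6,Y:19/6):1,Q:-3/2):161/32,V:135/32):157/32):99/64,K:99/64)
total length: 1077/32

(((B:181/32,(J:11/4,W:-3/4):59/32):45/32,(((F:17/6,Y:19/6):1,Q:-3/2):161/32,V:135/32):157/32):99/64,K:99/64)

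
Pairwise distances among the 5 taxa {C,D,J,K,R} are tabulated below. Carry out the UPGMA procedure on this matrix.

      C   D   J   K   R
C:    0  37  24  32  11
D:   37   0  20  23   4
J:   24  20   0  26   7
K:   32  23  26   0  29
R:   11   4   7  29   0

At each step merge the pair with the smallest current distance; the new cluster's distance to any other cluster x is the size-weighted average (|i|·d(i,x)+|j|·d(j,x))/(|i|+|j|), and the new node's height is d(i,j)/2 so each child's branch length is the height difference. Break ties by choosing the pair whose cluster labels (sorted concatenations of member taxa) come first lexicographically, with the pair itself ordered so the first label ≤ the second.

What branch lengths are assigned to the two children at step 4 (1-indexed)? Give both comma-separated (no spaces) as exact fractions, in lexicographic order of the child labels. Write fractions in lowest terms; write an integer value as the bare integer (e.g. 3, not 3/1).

7/4,55/4

iteration 1: select D,R (d=4); attach at lengths (2, 2); label the merged cluster DR
  updated: d(C,DR)=24, d(DR,J)=27/2, d(DR,K)=26
iteration 2: select DR,J (d=27/2); attach at lengths (19/4, 27/4); label the merged cluster DJR
  updated: d(C,DJR)=24, d(DJR,K)=26
iteration 3: select C,DJR (d=24); attach at lengths (12, 21/4); label the merged cluster CDJR
  updated: d(CDJR,K)=55/2
iteration 4: select CDJR,K (d=55/2); attach at lengths (7/4, 55/4); label the merged cluster CDJKR
final tree: ((C:12,((D:2,R:2):19/4,J:27/4):21/4):7/4,K:55/4)
total length: 193/4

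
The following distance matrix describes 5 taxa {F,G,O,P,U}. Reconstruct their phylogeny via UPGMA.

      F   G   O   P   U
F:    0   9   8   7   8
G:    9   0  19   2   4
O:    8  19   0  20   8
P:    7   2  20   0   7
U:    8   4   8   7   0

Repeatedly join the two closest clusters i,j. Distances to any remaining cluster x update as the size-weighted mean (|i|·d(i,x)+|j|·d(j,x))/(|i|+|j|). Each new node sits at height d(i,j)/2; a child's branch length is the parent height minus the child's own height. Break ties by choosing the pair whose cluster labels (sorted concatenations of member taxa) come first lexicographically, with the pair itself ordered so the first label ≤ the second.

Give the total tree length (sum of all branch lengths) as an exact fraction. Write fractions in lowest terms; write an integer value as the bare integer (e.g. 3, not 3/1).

iteration 1: select G,P (d=2); attach at lengths (1, 1); label the merged cluster GP
  updated: d(F,GP)=8, d(GP,O)=39/2, d(GP,U)=11/2
iteration 2: select GP,U (d=11/2); attach at lengths (7/4, 11/4); label the merged cluster GPU
  updated: d(F,GPU)=8, d(GPU,O)=47/3
iteration 3: select F,GPU (d=8); attach at lengths (4, 5/4); label the merged cluster FGPU
  updated: d(FGPU,O)=55/4
iteration 4: select FGPU,O (d=55/4); attach at lengths (23/8, 55/8); label the merged cluster FGOPU
final tree: ((F:4,((G:1,P:1):7/4,U:11/4):5/4):23/8,O:55/8)
total length: 43/2

43/2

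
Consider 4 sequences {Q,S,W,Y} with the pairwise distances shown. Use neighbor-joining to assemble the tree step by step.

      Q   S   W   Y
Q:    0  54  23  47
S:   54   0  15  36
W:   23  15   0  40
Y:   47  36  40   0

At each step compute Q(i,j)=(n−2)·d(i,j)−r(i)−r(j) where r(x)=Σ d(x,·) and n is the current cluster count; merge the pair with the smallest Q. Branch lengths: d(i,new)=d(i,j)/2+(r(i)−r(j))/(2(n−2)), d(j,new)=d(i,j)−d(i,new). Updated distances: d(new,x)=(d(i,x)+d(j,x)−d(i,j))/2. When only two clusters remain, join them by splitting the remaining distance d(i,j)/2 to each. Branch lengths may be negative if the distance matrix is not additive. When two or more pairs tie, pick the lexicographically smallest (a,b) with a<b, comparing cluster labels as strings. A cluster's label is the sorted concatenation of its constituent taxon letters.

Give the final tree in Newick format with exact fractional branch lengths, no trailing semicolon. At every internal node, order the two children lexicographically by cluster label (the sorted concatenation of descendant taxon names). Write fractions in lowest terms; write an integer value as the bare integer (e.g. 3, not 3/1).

step 1: merge (Q,W) at d=23, Q=-156; branch lengths Q→23, W→0; new cluster QW
  updated: d(QW,S)=23, d(QW,Y)=32
step 2: merge (QW,S) at d=23, Q=-91; branch lengths QW→19/2, S→27/2; new cluster QSW
  updated: d(QSW,Y)=45/2
step 3: merge (QSW,Y) at d=45/2; branch lengths QSW→45/4, Y→45/4; new cluster QSWY
final tree: (((Q:23,W:0):19/2,S:27/2):45/4,Y:45/4)
total length: 137/2

(((Q:23,W:0):19/2,S:27/2):45/4,Y:45/4)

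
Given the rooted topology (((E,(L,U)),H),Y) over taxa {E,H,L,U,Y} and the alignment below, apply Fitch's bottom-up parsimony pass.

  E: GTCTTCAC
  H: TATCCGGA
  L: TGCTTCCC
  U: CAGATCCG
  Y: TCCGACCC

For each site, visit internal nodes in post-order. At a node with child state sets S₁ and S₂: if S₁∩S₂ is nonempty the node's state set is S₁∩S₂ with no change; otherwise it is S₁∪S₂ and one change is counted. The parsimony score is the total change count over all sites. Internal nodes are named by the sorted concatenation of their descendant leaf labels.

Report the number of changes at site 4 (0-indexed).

2

LU@0: {T} ∪ {C} = {C,T} (union, +1)
ELU@0: {G} ∪ {C,T} = {C,G,T} (union, +1)
EHLU@0: {C,G,T} ∩ {T} = {T} (intersection, +0)
EHLUY@0: {T} ∩ {T} = {T} (intersection, +0)
LU@1: {G} ∪ {A} = {A,G} (union, +1)
ELU@1: {T} ∪ {A,G} = {A,G,T} (union, +1)
EHLU@1: {A,G,T} ∩ {A} = {A} (intersection, +0)
EHLUY@1: {A} ∪ {C} = {A,C} (union, +1)
LU@2: {C} ∪ {G} = {C,G} (union, +1)
ELU@2: {C} ∩ {C,G} = {C} (intersection, +0)
EHLU@2: {C} ∪ {T} = {C,T} (union, +1)
EHLUY@2: {C,T} ∩ {C} = {C} (intersection, +0)
LU@3: {T} ∪ {A} = {A,T} (union, +1)
ELU@3: {T} ∩ {A,T} = {T} (intersection, +0)
EHLU@3: {T} ∪ {C} = {C,T} (union, +1)
EHLUY@3: {C,T} ∪ {G} = {C,G,T} (union, +1)
LU@4: {T} ∩ {T} = {T} (intersection, +0)
ELU@4: {T} ∩ {T} = {T} (intersection, +0)
EHLU@4: {T} ∪ {C} = {C,T} (union, +1)
EHLUY@4: {C,T} ∪ {A} = {A,C,T} (union, +1)
LU@5: {C} ∩ {C} = {C} (intersection, +0)
ELU@5: {C} ∩ {C} = {C} (intersection, +0)
EHLU@5: {C} ∪ {G} = {C,G} (union, +1)
EHLUY@5: {C,G} ∩ {C} = {C} (intersection, +0)
LU@6: {C} ∩ {C} = {C} (intersection, +0)
ELU@6: {A} ∪ {C} = {A,C} (union, +1)
EHLU@6: {A,C} ∪ {G} = {A,C,G} (union, +1)
EHLUY@6: {A,C,G} ∩ {C} = {C} (intersection, +0)
LU@7: {C} ∪ {G} = {C,G} (union, +1)
ELU@7: {C} ∩ {C,G} = {C} (intersection, +0)
EHLU@7: {C} ∪ {A} = {A,C} (union, +1)
EHLUY@7: {A,C} ∩ {C} = {C} (intersection, +0)
per-site changes: [2, 3, 2, 3, 2, 1, 2, 2]; total = 17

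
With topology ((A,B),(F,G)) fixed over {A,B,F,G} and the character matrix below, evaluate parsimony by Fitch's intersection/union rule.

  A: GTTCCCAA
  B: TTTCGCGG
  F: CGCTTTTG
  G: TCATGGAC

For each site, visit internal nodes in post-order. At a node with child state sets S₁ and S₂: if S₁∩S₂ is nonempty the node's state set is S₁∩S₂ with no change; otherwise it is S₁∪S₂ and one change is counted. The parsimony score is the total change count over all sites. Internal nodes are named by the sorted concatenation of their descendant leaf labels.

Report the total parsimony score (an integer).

15

site 0, node AB: A={G} ∪ B={T} → {G,T} (+1)
site 0, node FG: F={C} ∪ G={T} → {C,T} (+1)
site 0, node ABFG: AB={G,T} ∩ FG={C,T} → {T} (+0)
site 1, node AB: A={T} ∩ B={T} → {T} (+0)
site 1, node FG: F={G} ∪ G={C} → {C,G} (+1)
site 1, node ABFG: AB={T} ∪ FG={C,G} → {C,G,T} (+1)
site 2, node AB: A={T} ∩ B={T} → {T} (+0)
site 2, node FG: F={C} ∪ G={A} → {A,C} (+1)
site 2, node ABFG: AB={T} ∪ FG={A,C} → {A,C,T} (+1)
site 3, node AB: A={C} ∩ B={C} → {C} (+0)
site 3, node FG: F={T} ∩ G={T} → {T} (+0)
site 3, node ABFG: AB={C} ∪ FG={T} → {C,T} (+1)
site 4, node AB: A={C} ∪ B={G} → {C,G} (+1)
site 4, node FG: F={T} ∪ G={G} → {G,T} (+1)
site 4, node ABFG: AB={C,G} ∩ FG={G,T} → {G} (+0)
site 5, node AB: A={C} ∩ B={C} → {C} (+0)
site 5, node FG: F={T} ∪ G={G} → {G,T} (+1)
site 5, node ABFG: AB={C} ∪ FG={G,T} → {C,G,T} (+1)
site 6, node AB: A={A} ∪ B={G} → {A,G} (+1)
site 6, node FG: F={T} ∪ G={A} → {A,T} (+1)
site 6, node ABFG: AB={A,G} ∩ FG={A,T} → {A} (+0)
site 7, node AB: A={A} ∪ B={G} → {A,G} (+1)
site 7, node FG: F={G} ∪ G={C} → {C,G} (+1)
site 7, node ABFG: AB={A,G} ∩ FG={C,G} → {G} (+0)
per-site changes: [2, 2, 2, 1, 2, 2, 2, 2]; total = 15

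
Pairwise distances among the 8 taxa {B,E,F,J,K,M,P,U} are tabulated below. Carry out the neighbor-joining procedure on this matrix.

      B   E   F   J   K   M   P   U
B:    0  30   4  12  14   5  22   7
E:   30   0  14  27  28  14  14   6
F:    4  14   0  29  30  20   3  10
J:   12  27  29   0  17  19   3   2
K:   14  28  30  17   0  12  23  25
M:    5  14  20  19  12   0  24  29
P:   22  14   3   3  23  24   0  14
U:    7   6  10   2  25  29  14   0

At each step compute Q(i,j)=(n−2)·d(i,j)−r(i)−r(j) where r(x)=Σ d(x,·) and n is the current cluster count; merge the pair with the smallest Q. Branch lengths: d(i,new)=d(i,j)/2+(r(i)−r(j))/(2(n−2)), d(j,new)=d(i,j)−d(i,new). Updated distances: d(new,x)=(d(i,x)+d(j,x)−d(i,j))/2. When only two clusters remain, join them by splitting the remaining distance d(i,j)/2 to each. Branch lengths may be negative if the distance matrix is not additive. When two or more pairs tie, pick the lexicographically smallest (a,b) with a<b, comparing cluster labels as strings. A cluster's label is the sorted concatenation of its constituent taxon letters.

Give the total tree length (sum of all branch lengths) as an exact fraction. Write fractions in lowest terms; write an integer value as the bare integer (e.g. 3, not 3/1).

1493/32

step 1: merge (K,M) at d=12, Q=-200; branch lengths K→49/6, M→23/6; new cluster KM
  updated: d(B,KM)=7/2, d(E,KM)=15, d(F,KM)=19, d(J,KM)=12, d(KM,P)=35/2, d(KM,U)=21
step 2: merge (B,KM) at d=7/2, Q=-149; branch lengths B→4/5, KM→27/10; new cluster BKM
  updated: d(BKM,E)=83/4, d(BKM,F)=39/4, d(BKM,J)=41/4, d(BKM,P)=18, d(BKM,U)=49/4
step 3: merge (J,P) at d=3, Q=-445/4; branch lengths J→125/32, P→-29/32; new cluster JP
  updated: d(BKM,JP)=101/8, d(E,JP)=19, d(F,JP)=29/2, d(JP,U)=13/2
step 4: merge (E,U) at d=6, Q=-153/2; branch lengths E→43/6, U→-7/6; new cluster EU
  updated: d(BKM,EU)=27/2, d(EU,F)=9, d(EU,JP)=39/4
step 5: merge (BKM,F) at d=39/4, Q=-397/8; branch lengths BKM→177/32, F→135/32; new cluster BFKM
  updated: d(BFKM,EU)=51/8, d(BFKM,JP)=139/16
step 6: merge (BFKM,EU) at d=51/8, Q=-397/16; branch lengths BFKM→85/32, EU→119/32; new cluster BEFKMU
  updated: d(BEFKMU,JP)=193/32
step 7: merge (BEFKMU,JP) at d=193/32; branch lengths BEFKMU→193/64, JP→193/64; new cluster BEFJKMPU
final tree: ((((B:4/5,(K:49/6,M:23/6):27/10):177/32,F:135/32):85/32,(E:43/6,U:-7/6):119/32):193/64,(J:125/32,P:-29/32):193/64)
total length: 1493/32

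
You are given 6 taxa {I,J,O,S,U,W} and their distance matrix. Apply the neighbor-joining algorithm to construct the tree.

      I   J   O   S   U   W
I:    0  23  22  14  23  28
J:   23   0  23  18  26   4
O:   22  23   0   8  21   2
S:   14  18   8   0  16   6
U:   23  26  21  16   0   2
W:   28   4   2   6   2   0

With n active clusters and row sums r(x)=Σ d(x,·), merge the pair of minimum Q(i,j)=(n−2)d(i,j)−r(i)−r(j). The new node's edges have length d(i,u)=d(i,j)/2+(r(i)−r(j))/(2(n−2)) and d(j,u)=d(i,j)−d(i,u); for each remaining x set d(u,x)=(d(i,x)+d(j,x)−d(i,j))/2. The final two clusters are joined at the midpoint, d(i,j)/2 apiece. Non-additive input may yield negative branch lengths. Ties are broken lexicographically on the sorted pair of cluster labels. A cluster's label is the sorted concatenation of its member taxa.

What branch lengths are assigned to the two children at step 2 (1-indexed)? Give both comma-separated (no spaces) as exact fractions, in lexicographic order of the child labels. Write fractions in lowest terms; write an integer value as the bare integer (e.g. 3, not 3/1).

iteration 1: select U,W (d=2, Q=-122); attach at lengths (27/4, -19/4); label the merged cluster UW
  updated: d(I,UW)=49/2, d(J,UW)=14, d(O,UW)=21/2, d(S,UW)=10
iteration 2: select J,UW (d=14, Q=-95); attach at lengths (61/6, 23/6); label the merged cluster JUW
  updated: d(I,JUW)=67/4, d(JUW,O)=39/4, d(JUW,S)=7
iteration 3: select I,S (d=14, Q=-215/4); attach at lengths (207/16, 17/16); label the merged cluster IS
  updated: d(IS,JUW)=39/8, d(IS,O)=8
iteration 4: select IS,JUW (d=39/8, Q=-181/8); attach at lengths (25/16, 53/16); label the merged cluster IJSUW
  updated: d(IJSUW,O)=103/16
iteration 5: select IJSUW,O (d=103/16); attach at lengths (103/32, 103/32); label the merged cluster IJOSUW
final tree: (((I:207/16,S:17/16):25/16,(J:61/6,(U:27/4,W:-19/4):23/6):53/16):103/32,O:103/32)
total length: 661/16

61/6,23/6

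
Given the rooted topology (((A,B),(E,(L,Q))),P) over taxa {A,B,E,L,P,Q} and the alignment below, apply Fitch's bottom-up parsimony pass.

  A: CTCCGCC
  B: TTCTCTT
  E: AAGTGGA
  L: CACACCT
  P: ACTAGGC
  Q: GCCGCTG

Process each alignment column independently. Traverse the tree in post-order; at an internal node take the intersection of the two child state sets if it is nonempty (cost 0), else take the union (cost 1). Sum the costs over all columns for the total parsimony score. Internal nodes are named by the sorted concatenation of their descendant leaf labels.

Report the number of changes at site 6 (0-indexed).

AB@0: {C} ∪ {T} = {C,T} (union, +1)
LQ@0: {C} ∪ {G} = {C,G} (union, +1)
ELQ@0: {A} ∪ {C,G} = {A,C,G} (union, +1)
ABELQ@0: {C,T} ∩ {A,C,G} = {C} (intersection, +0)
ABELPQ@0: {C} ∪ {A} = {A,C} (union, +1)
AB@1: {T} ∩ {T} = {T} (intersection, +0)
LQ@1: {A} ∪ {C} = {A,C} (union, +1)
ELQ@1: {A} ∩ {A,C} = {A} (intersection, +0)
ABELQ@1: {T} ∪ {A} = {A,T} (union, +1)
ABELPQ@1: {A,T} ∪ {C} = {A,C,T} (union, +1)
AB@2: {C} ∩ {C} = {C} (intersection, +0)
LQ@2: {C} ∩ {C} = {C} (intersection, +0)
ELQ@2: {G} ∪ {C} = {C,G} (union, +1)
ABELQ@2: {C} ∩ {C,G} = {C} (intersection, +0)
ABELPQ@2: {C} ∪ {T} = {C,T} (union, +1)
AB@3: {C} ∪ {T} = {C,T} (union, +1)
LQ@3: {A} ∪ {G} = {A,G} (union, +1)
ELQ@3: {T} ∪ {A,G} = {A,G,T} (union, +1)
ABELQ@3: {C,T} ∩ {A,G,T} = {T} (intersection, +0)
ABELPQ@3: {T} ∪ {A} = {A,T} (union, +1)
AB@4: {G} ∪ {C} = {C,G} (union, +1)
LQ@4: {C} ∩ {C} = {C} (intersection, +0)
ELQ@4: {G} ∪ {C} = {C,G} (union, +1)
ABELQ@4: {C,G} ∩ {C,G} = {C,G} (intersection, +0)
ABELPQ@4: {C,G} ∩ {G} = {G} (intersection, +0)
AB@5: {C} ∪ {T} = {C,T} (union, +1)
LQ@5: {C} ∪ {T} = {C,T} (union, +1)
ELQ@5: {G} ∪ {C,T} = {C,G,T} (union, +1)
ABELQ@5: {C,T} ∩ {C,G,T} = {C,T} (intersection, +0)
ABELPQ@5: {C,T} ∪ {G} = {C,G,T} (union, +1)
AB@6: {C} ∪ {T} = {C,T} (union, +1)
LQ@6: {T} ∪ {G} = {G,T} (union, +1)
ELQ@6: {A} ∪ {G,T} = {A,G,T} (union, +1)
ABELQ@6: {C,T} ∩ {A,G,T} = {T} (intersection, +0)
ABELPQ@6: {T} ∪ {C} = {C,T} (union, +1)
per-site changes: [4, 3, 2, 4, 2, 4, 4]; total = 23

4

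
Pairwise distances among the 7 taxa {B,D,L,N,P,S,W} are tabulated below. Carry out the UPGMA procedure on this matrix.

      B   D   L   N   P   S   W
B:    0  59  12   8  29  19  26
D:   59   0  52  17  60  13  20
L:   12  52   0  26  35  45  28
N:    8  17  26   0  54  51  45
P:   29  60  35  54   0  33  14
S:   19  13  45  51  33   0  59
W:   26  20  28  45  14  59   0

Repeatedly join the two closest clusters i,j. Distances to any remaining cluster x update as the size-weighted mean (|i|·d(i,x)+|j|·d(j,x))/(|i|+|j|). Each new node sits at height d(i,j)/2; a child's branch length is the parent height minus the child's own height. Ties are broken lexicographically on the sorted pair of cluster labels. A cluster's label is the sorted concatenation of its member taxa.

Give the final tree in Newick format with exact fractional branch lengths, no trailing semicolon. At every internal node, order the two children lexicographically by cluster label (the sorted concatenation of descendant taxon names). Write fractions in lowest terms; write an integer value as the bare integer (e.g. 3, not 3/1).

iteration 1: select B,N (d=8); attach at lengths (4, 4); label the merged cluster BN
  updated: d(BN,D)=38, d(BN,L)=19, d(BN,P)=83/2, d(BN,S)=35, d(BN,W)=71/2
iteration 2: select D,S (d=13); attach at lengths (13/2, 13/2); label the merged cluster DS
  updated: d(BN,DS)=73/2, d(DS,L)=97/2, d(DS,P)=93/2, d(DS,W)=79/2
iteration 3: select P,W (d=14); attach at lengths (7, 7); label the merged cluster PW
  updated: d(BN,PW)=77/2, d(DS,PW)=43, d(L,PW)=63/2
iteration 4: select BN,L (d=19); attach at lengths (11/2, 19/2); label the merged cluster BLN
  updated: d(BLN,DS)=81/2, d(BLN,PW)=217/6
iteration 5: select BLN,PW (d=217/6); attach at lengths (103/12, 133/12); label the merged cluster BLNPW
  updated: d(BLNPW,DS)=83/2
iteration 6: select BLNPW,DS (d=83/2); attach at lengths (8/3, 57/4); label the merged cluster BDLNPSW
final tree: ((((B:4,N:4):11/2,L:19/2):103/12,(P:7,W:7):133/12):8/3,(D:13/2,S:13/2):57/4)
total length: 1039/12

((((B:4,N:4):11/2,L:19/2):103/12,(P:7,W:7):133/12):8/3,(D:13/2,S:13/2):57/4)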